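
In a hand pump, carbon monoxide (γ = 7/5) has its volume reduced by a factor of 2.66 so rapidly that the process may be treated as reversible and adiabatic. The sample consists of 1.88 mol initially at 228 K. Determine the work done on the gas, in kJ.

For a reversible adiabat TV^(γ−1) is constant, so T₂ = T₁ (V₁/V₂)^(γ−1).
T₂ = 228 × 2.66^(2/5) = 337.2 K.
Q = 0, so ΔU = W_on_gas = nCᵥΔT with Cᵥ = R/(γ−1) = 20.79 J/(mol·K).
ΔU = 1.88 × 20.79 × (337.2 − 228) = 4267 J.

W ≈ 4.27 kJ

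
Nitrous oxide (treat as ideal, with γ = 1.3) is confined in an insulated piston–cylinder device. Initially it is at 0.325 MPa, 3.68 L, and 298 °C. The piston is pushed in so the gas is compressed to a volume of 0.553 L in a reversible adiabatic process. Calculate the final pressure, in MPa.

Adiabatic: P₁V₁^γ = P₂V₂^γ ⇒ P₂ = P₁ (V₁/V₂)^γ.
P₂ = 0.325 × (3.68/0.553)^(1.3) = 3.819 MPa.

P₂ ≈ 3.82 MPa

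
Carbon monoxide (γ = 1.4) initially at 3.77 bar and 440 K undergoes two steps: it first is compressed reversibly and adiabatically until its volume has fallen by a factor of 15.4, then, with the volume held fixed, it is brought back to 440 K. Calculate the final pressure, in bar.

Adiabatic step (PV^γ = const): P₂ = 3.77×15.4^(1.4) = 173.3 bar; T₂ = 440×15.4^(0.4) = 1314 K.
Isochoric: P₃ = P₂(T₃/T₂) = 173.3 × (440/1314) = 58.06 bar.

P₃ ≈ 58.1 bar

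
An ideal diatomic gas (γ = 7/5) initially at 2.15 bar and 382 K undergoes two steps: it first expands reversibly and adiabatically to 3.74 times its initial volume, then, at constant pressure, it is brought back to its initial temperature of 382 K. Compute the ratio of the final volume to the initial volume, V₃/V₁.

V₃/V₁ ≈ 6.34

Adiabatic step: V₂/V₁ = 3.74; T₂ = T₁·(1/3.74)^(2/5) = 225.4 K.
Isobaric step: V₃/V₂ = T₃/T₂ = 382/225.4.
V₃/V₁ = (V₂/V₁)(V₃/V₂) = 3.74 × (382/225.4) = 6.339.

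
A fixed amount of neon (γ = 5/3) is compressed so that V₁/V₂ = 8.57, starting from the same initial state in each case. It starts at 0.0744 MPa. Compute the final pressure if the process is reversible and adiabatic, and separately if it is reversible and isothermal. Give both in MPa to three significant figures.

Isothermal: P₂ = P₁(V₁/V₂) = 0.0744×8.57 = 0.6376 MPa.
Adiabatic: P₂ = P₁(V₁/V₂)^γ = 0.0744×8.57^(5/3) = 2.67 MPa.

adiabatic: 2.67 MPa; isothermal: 0.638 MPa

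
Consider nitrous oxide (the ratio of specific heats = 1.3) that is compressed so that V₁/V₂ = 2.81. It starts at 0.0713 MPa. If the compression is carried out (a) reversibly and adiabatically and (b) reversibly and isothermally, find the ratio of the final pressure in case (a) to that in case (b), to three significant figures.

P_adiabatic / P_isothermal ≈ 1.36

Isothermal: P_b = P₁(V₁/V₂) = 0.0713×2.81.
Adiabatic: P_a = P₁(V₁/V₂)^γ = 0.0713×2.81^(1.3).
P_a/P_b = (V₁/V₂)^(γ−1) = 2.81^(0.3) = 1.363.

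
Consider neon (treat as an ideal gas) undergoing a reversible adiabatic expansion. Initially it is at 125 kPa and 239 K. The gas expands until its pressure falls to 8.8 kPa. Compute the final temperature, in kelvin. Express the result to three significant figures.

Along an adiabat T P^((1−γ)/γ) is constant, so T₂ = T₁ (P₂/P₁)^((γ−1)/γ).
For a monatomic ideal gas γ = 5/3, so (γ−1)/γ = 2/5.
T₂ = 239 × (8.8/125)^(2/5) = 82.69 K.

T₂ ≈ 82.7 K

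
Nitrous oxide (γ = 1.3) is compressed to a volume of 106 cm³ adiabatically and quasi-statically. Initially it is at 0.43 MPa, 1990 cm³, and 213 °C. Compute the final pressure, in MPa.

Since PV^γ is constant along a reversible adiabat, P₂ = P₁ (V₁/V₂)^γ.
P₂ = 0.43 × (1990/106)^(1.3) = 19.46 MPa.

P₂ ≈ 19.5 MPa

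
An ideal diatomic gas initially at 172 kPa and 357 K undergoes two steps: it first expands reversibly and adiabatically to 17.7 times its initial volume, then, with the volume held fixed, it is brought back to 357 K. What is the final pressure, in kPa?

P₃ ≈ 9.72 kPa

For a diatomic ideal gas γ = 7/5.
Adiabatic step (PV^γ = const): P₂ = 172×(1/17.7)^(7/5) = 3.079 kPa; T₂ = 357×(1/17.7)^(2/5) = 113.1 K.
Isochoric: P₃ = P₂(T₃/T₂) = 3.079 × (357/113.1) = 9.718 kPa.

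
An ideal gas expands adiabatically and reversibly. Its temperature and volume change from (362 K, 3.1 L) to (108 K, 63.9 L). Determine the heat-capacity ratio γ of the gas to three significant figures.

TV^(γ−1) = const ⇒ γ − 1 = ln(T₂/T₁) / ln(V₁/V₂).
γ = 1 + ln(108/362) / ln(3.1/63.9) = 1.4.

γ ≈ 1.40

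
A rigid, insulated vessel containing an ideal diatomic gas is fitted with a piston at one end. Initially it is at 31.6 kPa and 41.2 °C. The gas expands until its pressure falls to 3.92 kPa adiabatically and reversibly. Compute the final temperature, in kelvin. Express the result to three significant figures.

Adiabatic: T₂/T₁ = (P₂/P₁)^((γ−1)/γ).
For a diatomic ideal gas γ = 7/5, so (γ−1)/γ = 2/7.
T₁ = 41.2 °C = 314.3 K.
T₂ = 314.3 × (3.92/31.6)^(2/7) = 173.2 K.

T₂ ≈ 173 K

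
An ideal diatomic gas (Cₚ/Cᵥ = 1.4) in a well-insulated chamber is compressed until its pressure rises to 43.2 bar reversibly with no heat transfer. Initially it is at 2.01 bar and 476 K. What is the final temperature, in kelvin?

Along an adiabat T P^((1−γ)/γ) is constant, so T₂ = T₁ (P₂/P₁)^((γ−1)/γ).
T₂ = 476 × (43.2/2.01)^(0.286) = 1144 K.

T₂ ≈ 1140 K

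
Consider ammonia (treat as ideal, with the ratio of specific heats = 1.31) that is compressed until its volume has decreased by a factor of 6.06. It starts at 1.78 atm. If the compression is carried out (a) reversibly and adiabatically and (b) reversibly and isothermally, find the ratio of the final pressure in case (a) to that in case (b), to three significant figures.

P_adiabatic / P_isothermal ≈ 1.75

Isothermal: P_b = P₁(V₁/V₂) = 1.78×6.06.
Adiabatic: P_a = P₁(V₁/V₂)^γ = 1.78×6.06^(1.31).
P_a/P_b = (V₁/V₂)^(γ−1) = 6.06^(0.31) = 1.748.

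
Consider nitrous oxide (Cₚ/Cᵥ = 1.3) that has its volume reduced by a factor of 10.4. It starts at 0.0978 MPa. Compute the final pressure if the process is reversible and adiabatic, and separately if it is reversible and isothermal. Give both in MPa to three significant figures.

Isothermal: P₂ = P₁(V₁/V₂) = 0.0978×10.4 = 1.017 MPa.
Adiabatic: P₂ = P₁(V₁/V₂)^γ = 0.0978×10.4^(1.3) = 2.053 MPa.

adiabatic: 2.05 MPa; isothermal: 1.02 MPa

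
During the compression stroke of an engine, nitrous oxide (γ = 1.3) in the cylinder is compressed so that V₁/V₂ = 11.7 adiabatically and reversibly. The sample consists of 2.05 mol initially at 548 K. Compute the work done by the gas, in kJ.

W ≈ -34.0 kJ

Adiabatic: T₁V₁^(γ−1) = T₂V₂^(γ−1) ⇒ T₂ = T₁ (V₁/V₂)^(γ−1).
T₂ = 548 × 11.7^(0.3) = 1146 K.
Q = 0, so ΔU = W_on_gas = nCᵥΔT with Cᵥ = R/(γ−1) = 27.71 J/(mol·K).
ΔU = 2.05 × 27.71 × (1146 − 548) = 33980 J.
Work done by the gas = −ΔU = -33980 J.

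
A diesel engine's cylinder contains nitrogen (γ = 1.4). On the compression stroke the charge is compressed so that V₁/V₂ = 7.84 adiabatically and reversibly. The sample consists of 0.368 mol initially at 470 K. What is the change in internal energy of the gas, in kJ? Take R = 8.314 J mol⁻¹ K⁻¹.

ΔU ≈ 4.60 kJ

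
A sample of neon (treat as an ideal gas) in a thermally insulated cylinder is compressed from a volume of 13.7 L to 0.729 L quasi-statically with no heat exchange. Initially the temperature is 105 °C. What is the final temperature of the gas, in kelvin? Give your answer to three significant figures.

T₂ ≈ 2670 K

For a reversible adiabat TV^(γ−1) is constant, so T₂ = T₁ (V₁/V₂)^(γ−1).
For a monatomic ideal gas γ = 5/3, so γ−1 = 2/3.
T₁ = 105 °C = 378.1 K.
T₂ = 378.1 × (13.7/0.729)^(2/3) = 2673 K.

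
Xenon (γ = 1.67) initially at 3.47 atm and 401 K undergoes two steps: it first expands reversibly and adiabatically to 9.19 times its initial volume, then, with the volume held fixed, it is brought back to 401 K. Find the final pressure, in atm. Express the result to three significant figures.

P₃ ≈ 0.378 atm

Adiabatic step (PV^γ = const): P₂ = 3.47×(1/9.19)^(1.67) = 0.08543 atm; T₂ = 401×(1/9.19)^(0.67) = 90.72 K.
Isochoric: P₃ = P₂(T₃/T₂) = 0.08543 × (401/90.72) = 0.3776 atm.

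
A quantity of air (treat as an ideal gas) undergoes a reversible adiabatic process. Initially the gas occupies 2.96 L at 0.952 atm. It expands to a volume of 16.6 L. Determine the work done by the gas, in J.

W ≈ 356 J

γ = 7/5 for a diatomic ideal gas.
P₂ = P₁(V₁/V₂)^γ = 0.952×(2.96/16.6)^(7/5) = 0.08517 atm.
For a reversible adiabat, W_by_gas = (P₁V₁ − P₂V₂)/(γ−1).
W_by = (96460×0.00296 − 8630×0.0166) / (2/5) = 355.7 J.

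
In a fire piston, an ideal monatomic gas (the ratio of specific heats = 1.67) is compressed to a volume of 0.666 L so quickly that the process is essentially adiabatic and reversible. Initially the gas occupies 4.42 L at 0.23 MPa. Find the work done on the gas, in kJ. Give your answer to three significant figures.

P₂ = P₁(V₁/V₂)^γ = 0.23×(4.42/0.666)^(1.67) = 5.425 MPa.
For a reversible adiabat, W_by_gas = (P₁V₁ − P₂V₂)/(γ−1).
W_by = (230000×0.00442 − 5.425×10^6×0.000666) / (0.67) = -3875 J.
W_on_gas = −W_by = 3875 J.

W ≈ 3.88 kJ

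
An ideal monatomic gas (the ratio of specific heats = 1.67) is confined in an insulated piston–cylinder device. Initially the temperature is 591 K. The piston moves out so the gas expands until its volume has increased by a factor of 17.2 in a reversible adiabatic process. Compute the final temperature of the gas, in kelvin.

T₂ ≈ 87.9 K

For a reversible adiabat TV^(γ−1) is constant, so T₂ = T₁ (V₁/V₂)^(γ−1).
T₂ = 591 × (1/17.2)^(0.67) = 87.86 K.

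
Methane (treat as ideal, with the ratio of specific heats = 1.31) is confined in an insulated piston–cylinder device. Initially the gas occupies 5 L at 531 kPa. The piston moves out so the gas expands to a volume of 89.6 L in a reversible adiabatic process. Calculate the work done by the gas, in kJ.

W ≈ 5.06 kJ

P₂ = P₁(V₁/V₂)^γ = 531×(5/89.6)^(1.31) = 12.11 kPa.
For a reversible adiabat, W_by_gas = (P₁V₁ − P₂V₂)/(γ−1).
W_by = (531000×0.005 − 12110×0.0896) / (0.31) = 5064 J.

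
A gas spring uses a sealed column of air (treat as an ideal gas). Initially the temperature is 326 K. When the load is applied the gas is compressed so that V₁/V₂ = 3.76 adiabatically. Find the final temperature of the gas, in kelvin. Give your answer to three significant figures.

T₂ ≈ 554 K

Adiabatic: T₁V₁^(γ−1) = T₂V₂^(γ−1) ⇒ T₂ = T₁ (V₁/V₂)^(γ−1).
For a diatomic ideal gas γ = 7/5, so γ−1 = 2/5.
T₂ = 326 × 3.76^(2/5) = 553.7 K.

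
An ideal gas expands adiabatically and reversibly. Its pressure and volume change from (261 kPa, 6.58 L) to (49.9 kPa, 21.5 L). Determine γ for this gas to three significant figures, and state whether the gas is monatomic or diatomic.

PV^γ = const ⇒ γ = ln(P₂/P₁) / ln(V₁/V₂).
γ = ln(49.9/261) / ln(6.58/21.5) = 1.397.
γ ≈ 1.40 is close to 7/5, so the gas is diatomic.

γ ≈ 1.40; diatomic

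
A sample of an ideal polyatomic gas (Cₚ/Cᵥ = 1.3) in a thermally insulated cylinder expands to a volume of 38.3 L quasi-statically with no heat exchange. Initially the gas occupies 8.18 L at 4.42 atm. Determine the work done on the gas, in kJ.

P₂ = P₁(V₁/V₂)^γ = 4.42×(8.18/38.3)^(1.3) = 0.5941 atm.
For a reversible adiabat, W_by_gas = (P₁V₁ − P₂V₂)/(γ−1).
W_by = (447900×0.00818 − 60190×0.0383) / (0.3) = 4527 J.
W_on_gas = −W_by = -4527 J.

W ≈ -4.53 kJ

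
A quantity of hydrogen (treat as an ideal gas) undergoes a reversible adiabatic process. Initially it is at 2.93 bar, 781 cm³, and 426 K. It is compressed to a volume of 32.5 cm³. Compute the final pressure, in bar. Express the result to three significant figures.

P₂ ≈ 251 bar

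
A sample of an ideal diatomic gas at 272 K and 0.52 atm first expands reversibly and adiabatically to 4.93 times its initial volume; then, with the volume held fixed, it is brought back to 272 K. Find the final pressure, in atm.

For a diatomic ideal gas γ = 7/5.
Adiabatic step (PV^γ = const): P₂ = 0.52×(1/4.93)^(7/5) = 0.05572 atm; T₂ = 272×(1/4.93)^(2/5) = 143.7 K.
Isochoric: P₃ = P₂(T₃/T₂) = 0.05572 × (272/143.7) = 0.1055 atm.

P₃ ≈ 0.105 atm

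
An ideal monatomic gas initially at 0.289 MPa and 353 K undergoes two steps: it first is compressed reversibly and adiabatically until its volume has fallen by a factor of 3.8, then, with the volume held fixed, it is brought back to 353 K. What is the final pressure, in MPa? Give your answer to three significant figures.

For a monatomic ideal gas γ = 5/3.
Adiabatic step (PV^γ = const): P₂ = 0.289×3.8^(5/3) = 2.674 MPa; T₂ = 353×3.8^(2/3) = 859.6 K.
Isochoric: P₃ = P₂(T₃/T₂) = 2.674 × (353/859.6) = 1.098 MPa.

P₃ ≈ 1.10 MPa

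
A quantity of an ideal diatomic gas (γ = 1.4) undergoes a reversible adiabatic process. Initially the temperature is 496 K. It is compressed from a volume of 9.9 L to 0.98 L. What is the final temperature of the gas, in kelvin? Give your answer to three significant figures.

T₂ ≈ 1250 K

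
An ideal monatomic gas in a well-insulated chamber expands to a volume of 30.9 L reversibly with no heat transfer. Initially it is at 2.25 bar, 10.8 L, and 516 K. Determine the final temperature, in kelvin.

T₂ ≈ 256 K

Adiabatic: T₁V₁^(γ−1) = T₂V₂^(γ−1) ⇒ T₂ = T₁ (V₁/V₂)^(γ−1).
γ = 5/3 for a monatomic ideal gas.
T₂ = 516 × (10.8/30.9)^(2/3) = 256 K.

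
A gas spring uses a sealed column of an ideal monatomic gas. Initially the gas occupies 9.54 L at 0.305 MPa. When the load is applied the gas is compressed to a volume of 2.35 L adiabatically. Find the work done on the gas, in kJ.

γ = 5/3 for a monatomic ideal gas.
P₂ = P₁(V₁/V₂)^γ = 0.305×(9.54/2.35)^(5/3) = 3.151 MPa.
For a reversible adiabat, W_by_gas = (P₁V₁ − P₂V₂)/(γ−1).
W_by = (305000×0.00954 − 3.151×10^6×0.00235) / (2/3) = -6742 J.
W_on_gas = −W_by = 6742 J.

W ≈ 6.74 kJ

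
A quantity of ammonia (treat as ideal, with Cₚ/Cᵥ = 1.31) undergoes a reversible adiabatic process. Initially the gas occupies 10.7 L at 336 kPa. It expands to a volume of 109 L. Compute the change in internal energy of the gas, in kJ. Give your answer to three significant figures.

P₂ = P₁(V₁/V₂)^γ = 336×(10.7/109)^(1.31) = 16.06 kPa.
For a reversible adiabat, W_by_gas = (P₁V₁ − P₂V₂)/(γ−1).
W_by = (336000×0.0107 − 16060×0.109) / (0.31) = 5950 J.
Q = 0 ⇒ ΔU = −W_by = -5950 J.

ΔU ≈ -5.95 kJ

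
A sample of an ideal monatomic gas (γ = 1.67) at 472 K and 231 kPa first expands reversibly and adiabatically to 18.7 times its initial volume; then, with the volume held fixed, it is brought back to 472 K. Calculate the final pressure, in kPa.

P₃ ≈ 12.4 kPa

Adiabatic step (PV^γ = const): P₂ = 231×(1/18.7)^(1.67) = 1.736 kPa; T₂ = 472×(1/18.7)^(0.67) = 66.34 K.
Isochoric: P₃ = P₂(T₃/T₂) = 1.736 × (472/66.34) = 12.35 kPa.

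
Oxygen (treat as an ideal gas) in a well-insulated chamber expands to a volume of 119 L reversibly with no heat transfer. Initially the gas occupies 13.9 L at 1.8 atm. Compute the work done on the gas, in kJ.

γ = 7/5 for a diatomic ideal gas.
P₂ = P₁(V₁/V₂)^γ = 1.8×(13.9/119)^(7/5) = 0.08907 atm.
For a reversible adiabat, W_by_gas = (P₁V₁ − P₂V₂)/(γ−1).
W_by = (182400×0.0139 − 9025×0.119) / (2/5) = 3653 J.
W_on_gas = −W_by = -3653 J.

W ≈ -3.65 kJ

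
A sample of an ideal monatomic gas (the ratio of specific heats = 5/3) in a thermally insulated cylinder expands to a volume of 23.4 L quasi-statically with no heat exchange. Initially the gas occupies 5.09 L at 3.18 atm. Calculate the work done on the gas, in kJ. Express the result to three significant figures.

P₂ = P₁(V₁/V₂)^γ = 3.18×(5.09/23.4)^(5/3) = 0.2502 atm.
For a reversible adiabat, W_by_gas = (P₁V₁ − P₂V₂)/(γ−1).
W_by = (322200×0.00509 − 25350×0.0234) / (2/3) = 1570 J.
W_on_gas = −W_by = -1570 J.

W ≈ -1.57 kJ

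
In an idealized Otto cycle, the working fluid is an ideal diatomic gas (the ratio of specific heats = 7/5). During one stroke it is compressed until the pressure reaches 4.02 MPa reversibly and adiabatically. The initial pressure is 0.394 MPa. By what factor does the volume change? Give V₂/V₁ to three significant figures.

From PV^γ = const, V₂/V₁ = (P₁/P₂)^(1/γ).
V₂/V₁ = (0.394/4.02)^(5/7) = 0.1903.

V₂/V₁ ≈ 0.190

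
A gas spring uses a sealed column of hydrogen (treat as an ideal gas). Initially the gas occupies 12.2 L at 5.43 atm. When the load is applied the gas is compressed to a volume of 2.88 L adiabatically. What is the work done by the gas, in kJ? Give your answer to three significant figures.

γ = 7/5 for a diatomic ideal gas.
P₂ = P₁(V₁/V₂)^γ = 5.43×(12.2/2.88)^(7/5) = 40.98 atm.
For a reversible adiabat, W_by_gas = (P₁V₁ − P₂V₂)/(γ−1).
W_by = (550200×0.0122 − 4.152×10^6×0.00288) / (2/5) = -13110 J.

W ≈ -13.1 kJ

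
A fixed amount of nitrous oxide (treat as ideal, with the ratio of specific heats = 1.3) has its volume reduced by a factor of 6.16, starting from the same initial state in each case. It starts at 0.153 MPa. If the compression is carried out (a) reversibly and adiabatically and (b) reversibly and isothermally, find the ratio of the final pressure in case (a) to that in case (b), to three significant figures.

P_adiabatic / P_isothermal ≈ 1.73

Isothermal: P_b = P₁(V₁/V₂) = 0.153×6.16.
Adiabatic: P_a = P₁(V₁/V₂)^γ = 0.153×6.16^(1.3).
P_a/P_b = (V₁/V₂)^(γ−1) = 6.16^(0.3) = 1.725.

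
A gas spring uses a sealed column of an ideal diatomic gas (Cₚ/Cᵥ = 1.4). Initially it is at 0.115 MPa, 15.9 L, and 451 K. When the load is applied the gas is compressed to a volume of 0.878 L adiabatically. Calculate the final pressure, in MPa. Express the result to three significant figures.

Adiabatic: P₁V₁^γ = P₂V₂^γ ⇒ P₂ = P₁ (V₁/V₂)^γ.
P₂ = 0.115 × (15.9/0.878)^(1.4) = 6.634 MPa.

P₂ ≈ 6.63 MPa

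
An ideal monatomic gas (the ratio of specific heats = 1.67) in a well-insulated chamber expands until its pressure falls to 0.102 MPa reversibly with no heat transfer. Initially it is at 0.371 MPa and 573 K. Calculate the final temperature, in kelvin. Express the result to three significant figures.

Along an adiabat T P^((1−γ)/γ) is constant, so T₂ = T₁ (P₂/P₁)^((γ−1)/γ).
T₂ = 573 × (0.102/0.371)^(0.401) = 341.3 K.

T₂ ≈ 341 K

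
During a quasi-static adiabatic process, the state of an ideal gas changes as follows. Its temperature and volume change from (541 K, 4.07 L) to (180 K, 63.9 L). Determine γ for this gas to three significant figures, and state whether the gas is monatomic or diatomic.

γ ≈ 1.40; diatomic

TV^(γ−1) = const ⇒ γ − 1 = ln(T₂/T₁) / ln(V₁/V₂).
γ = 1 + ln(180/541) / ln(4.07/63.9) = 1.4.
γ ≈ 1.40 is close to 7/5, so the gas is diatomic.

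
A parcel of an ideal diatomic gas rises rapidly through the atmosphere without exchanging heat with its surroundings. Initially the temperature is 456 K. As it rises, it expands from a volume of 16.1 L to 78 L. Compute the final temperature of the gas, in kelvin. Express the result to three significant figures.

T₂ ≈ 243 K

Adiabatic: T₁V₁^(γ−1) = T₂V₂^(γ−1) ⇒ T₂ = T₁ (V₁/V₂)^(γ−1).
For a diatomic ideal gas γ = 7/5, so γ−1 = 2/5.
T₂ = 456 × (16.1/78)^(2/5) = 242.6 K.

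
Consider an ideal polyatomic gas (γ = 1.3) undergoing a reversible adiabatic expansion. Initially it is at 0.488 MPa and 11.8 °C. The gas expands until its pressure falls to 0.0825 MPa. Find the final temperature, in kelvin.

Adiabatic: T₂/T₁ = (P₂/P₁)^((γ−1)/γ).
T₁ = 11.8 °C = 284.9 K.
T₂ = 284.9 × (0.0825/0.488)^(0.231) = 189.1 K.

T₂ ≈ 189 K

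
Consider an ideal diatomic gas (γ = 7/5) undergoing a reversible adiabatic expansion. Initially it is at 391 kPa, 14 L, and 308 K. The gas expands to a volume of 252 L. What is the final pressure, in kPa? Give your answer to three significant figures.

P₂ ≈ 6.84 kPa

Since PV^γ is constant along a reversible adiabat, P₂ = P₁ (V₁/V₂)^γ.
P₂ = 391 × (14/252)^(7/5) = 6.836 kPa.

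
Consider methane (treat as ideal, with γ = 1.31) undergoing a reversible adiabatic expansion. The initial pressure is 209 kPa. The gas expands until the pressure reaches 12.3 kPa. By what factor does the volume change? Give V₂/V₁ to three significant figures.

V₂/V₁ ≈ 8.69

From PV^γ = const, V₂/V₁ = (P₁/P₂)^(1/γ).
V₂/V₁ = (209/12.3)^(0.763) = 8.692.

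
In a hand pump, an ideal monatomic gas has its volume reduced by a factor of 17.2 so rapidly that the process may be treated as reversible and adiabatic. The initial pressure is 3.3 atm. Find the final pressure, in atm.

P₂ ≈ 378 atm

Adiabatic: P₁V₁^γ = P₂V₂^γ ⇒ P₂ = P₁ (V₁/V₂)^γ.
For a monatomic ideal gas γ = 5/3.
P₂ = 3.3 × 17.2^(5/3) = 378.2 atm.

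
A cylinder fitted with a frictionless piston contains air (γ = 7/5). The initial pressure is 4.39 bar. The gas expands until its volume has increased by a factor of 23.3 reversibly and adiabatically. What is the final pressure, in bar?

P₂ ≈ 0.0535 bar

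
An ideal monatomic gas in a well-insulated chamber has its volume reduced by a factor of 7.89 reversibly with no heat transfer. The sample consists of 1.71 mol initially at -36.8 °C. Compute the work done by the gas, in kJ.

W ≈ -14.9 kJ

For a reversible adiabat TV^(γ−1) is constant, so T₂ = T₁ (V₁/V₂)^(γ−1).
γ = 5/3 for a monatomic ideal gas, so γ−1 = 2/3.
T₁ = -36.8 °C = 236.3 K.
T₂ = 236.3 × 7.89^(2/3) = 936.7 K.
Q = 0, so ΔU = W_on_gas = nCᵥΔT with Cᵥ = R/(γ−1) = 12.47 J/(mol·K).
ΔU = 1.71 × 12.47 × (936.7 − 236.3) = 14940 J.
Work done by the gas = −ΔU = -14940 J.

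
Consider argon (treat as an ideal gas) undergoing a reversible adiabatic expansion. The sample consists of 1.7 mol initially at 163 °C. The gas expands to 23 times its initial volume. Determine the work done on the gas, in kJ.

W ≈ -8.10 kJ

Adiabatic: T₁V₁^(γ−1) = T₂V₂^(γ−1) ⇒ T₂ = T₁ (V₁/V₂)^(γ−1).
γ = 5/3 for a monatomic ideal gas, so γ−1 = 2/3.
T₁ = 163 °C = 436.1 K.
T₂ = 436.1 × (1/23)^(2/3) = 53.93 K.
Q = 0, so ΔU = W_on_gas = nCᵥΔT with Cᵥ = R/(γ−1) = 12.47 J/(mol·K).
ΔU = 1.7 × 12.47 × (53.93 − 436.1) = -8103 J.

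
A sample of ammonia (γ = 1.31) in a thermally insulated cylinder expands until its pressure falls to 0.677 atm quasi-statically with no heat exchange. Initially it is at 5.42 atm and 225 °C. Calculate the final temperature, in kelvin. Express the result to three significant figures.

T₂ ≈ 304 K

Along an adiabat T P^((1−γ)/γ) is constant, so T₂ = T₁ (P₂/P₁)^((γ−1)/γ).
T₁ = 225 °C = 498.1 K.
T₂ = 498.1 × (0.677/5.42)^(0.237) = 304.5 K.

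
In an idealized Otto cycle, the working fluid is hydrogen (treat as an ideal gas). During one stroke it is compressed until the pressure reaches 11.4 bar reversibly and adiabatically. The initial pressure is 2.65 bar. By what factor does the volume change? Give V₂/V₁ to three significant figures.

V₂/V₁ ≈ 0.353

From PV^γ = const, V₂/V₁ = (P₁/P₂)^(1/γ).
For a diatomic ideal gas γ = 7/5.
V₂/V₁ = (2.65/11.4)^(5/7) = 0.3527.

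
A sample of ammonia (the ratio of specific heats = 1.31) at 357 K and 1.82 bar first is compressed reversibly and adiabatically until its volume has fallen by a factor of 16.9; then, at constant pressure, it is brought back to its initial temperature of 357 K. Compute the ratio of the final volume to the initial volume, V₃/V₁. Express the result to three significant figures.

V₃/V₁ ≈ 0.0246

Adiabatic step: V₂/V₁ = 0.05917; T₂ = T₁·16.9^(0.31) = 857.7 K.
Isobaric step: V₃/V₂ = T₃/T₂ = 357/857.7.
V₃/V₁ = (V₂/V₁)(V₃/V₂) = 0.05917 × (357/857.7) = 0.02463.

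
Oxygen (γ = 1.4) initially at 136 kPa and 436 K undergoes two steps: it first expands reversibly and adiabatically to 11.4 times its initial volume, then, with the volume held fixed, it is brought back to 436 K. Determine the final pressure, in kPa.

Adiabatic step (PV^γ = const): P₂ = 136×(1/11.4)^(1.4) = 4.507 kPa; T₂ = 436×(1/11.4)^(0.4) = 164.7 K.
Isochoric: P₃ = P₂(T₃/T₂) = 4.507 × (436/164.7) = 11.93 kPa.

P₃ ≈ 11.9 kPa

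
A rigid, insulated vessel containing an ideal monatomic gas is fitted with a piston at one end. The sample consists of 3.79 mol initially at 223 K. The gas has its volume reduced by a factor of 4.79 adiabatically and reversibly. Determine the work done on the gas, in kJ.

W ≈ 19.4 kJ

Adiabatic: T₁V₁^(γ−1) = T₂V₂^(γ−1) ⇒ T₂ = T₁ (V₁/V₂)^(γ−1).
γ = 5/3 for a monatomic ideal gas, so γ−1 = 2/3.
T₂ = 223 × 4.79^(2/3) = 633.7 K.
Q = 0, so ΔU = W_on_gas = nCᵥΔT with Cᵥ = R/(γ−1) = 12.47 J/(mol·K).
ΔU = 3.79 × 12.47 × (633.7 − 223) = 19410 J.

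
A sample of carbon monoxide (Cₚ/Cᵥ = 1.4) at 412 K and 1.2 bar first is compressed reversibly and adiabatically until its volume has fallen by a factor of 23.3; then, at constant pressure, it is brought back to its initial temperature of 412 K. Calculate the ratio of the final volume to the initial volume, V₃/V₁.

Adiabatic step: V₂/V₁ = 0.04292; T₂ = T₁·23.3^(0.4) = 1452 K.
Isobaric step: V₃/V₂ = T₃/T₂ = 412/1452.
V₃/V₁ = (V₂/V₁)(V₃/V₂) = 0.04292 × (412/1452) = 0.01218.

V₃/V₁ ≈ 0.0122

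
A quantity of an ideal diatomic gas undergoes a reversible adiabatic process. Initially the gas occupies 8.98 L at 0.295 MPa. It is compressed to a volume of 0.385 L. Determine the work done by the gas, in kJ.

W ≈ -16.7 kJ

γ = 7/5 for a diatomic ideal gas.
P₂ = P₁(V₁/V₂)^γ = 0.295×(8.98/0.385)^(7/5) = 24.25 MPa.
For a reversible adiabat, W_by_gas = (P₁V₁ − P₂V₂)/(γ−1).
W_by = (295000×0.00898 − 2.425×10^7×0.000385) / (2/5) = -16720 J.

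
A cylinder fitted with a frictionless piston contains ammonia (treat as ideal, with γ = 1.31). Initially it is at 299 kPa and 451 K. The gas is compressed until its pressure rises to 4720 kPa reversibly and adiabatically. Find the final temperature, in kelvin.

T₂ ≈ 866 K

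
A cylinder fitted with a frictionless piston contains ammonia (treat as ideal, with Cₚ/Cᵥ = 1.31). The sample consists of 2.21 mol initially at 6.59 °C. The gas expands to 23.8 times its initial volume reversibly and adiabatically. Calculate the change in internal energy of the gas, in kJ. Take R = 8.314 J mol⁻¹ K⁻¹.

ΔU ≈ -10.4 kJ

Adiabatic: T₁V₁^(γ−1) = T₂V₂^(γ−1) ⇒ T₂ = T₁ (V₁/V₂)^(γ−1).
T₁ = 6.59 °C = 279.7 K.
T₂ = 279.7 × (1/23.8)^(0.31) = 104.7 K.
Q = 0, so ΔU = W_on_gas = nCᵥΔT with Cᵥ = R/(γ−1) = 26.82 J/(mol·K).
ΔU = 2.21 × 26.82 × (104.7 − 279.7) = -10370 J.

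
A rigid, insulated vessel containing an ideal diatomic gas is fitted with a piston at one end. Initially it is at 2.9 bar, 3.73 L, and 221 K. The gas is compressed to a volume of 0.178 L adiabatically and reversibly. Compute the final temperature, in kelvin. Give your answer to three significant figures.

Adiabatic: T₁V₁^(γ−1) = T₂V₂^(γ−1) ⇒ T₂ = T₁ (V₁/V₂)^(γ−1).
γ = 7/5 for a diatomic ideal gas.
T₂ = 221 × (3.73/0.178)^(2/5) = 746.3 K.

T₂ ≈ 746 K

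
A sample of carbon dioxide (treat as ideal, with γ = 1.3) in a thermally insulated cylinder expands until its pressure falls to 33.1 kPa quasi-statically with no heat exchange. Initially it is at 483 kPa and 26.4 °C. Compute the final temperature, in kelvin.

T₂ ≈ 161 K

Adiabatic: T₂/T₁ = (P₂/P₁)^((γ−1)/γ).
T₁ = 26.4 °C = 299.5 K.
T₂ = 299.5 × (33.1/483)^(0.231) = 161.4 K.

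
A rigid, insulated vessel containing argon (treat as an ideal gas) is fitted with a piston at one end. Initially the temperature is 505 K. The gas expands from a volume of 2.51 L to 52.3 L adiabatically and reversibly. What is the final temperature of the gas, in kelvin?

Adiabatic: T₁V₁^(γ−1) = T₂V₂^(γ−1) ⇒ T₂ = T₁ (V₁/V₂)^(γ−1).
For a monatomic ideal gas γ = 5/3, so γ−1 = 2/3.
T₂ = 505 × (2.51/52.3)^(2/3) = 66.69 K.

T₂ ≈ 66.7 K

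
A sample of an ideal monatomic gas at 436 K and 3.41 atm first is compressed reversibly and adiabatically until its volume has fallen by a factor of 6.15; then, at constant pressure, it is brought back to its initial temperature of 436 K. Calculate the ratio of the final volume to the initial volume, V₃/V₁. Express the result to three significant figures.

V₃/V₁ ≈ 0.0484

For a monatomic ideal gas γ = 5/3.
Adiabatic step: V₂/V₁ = 0.1626; T₂ = T₁·6.15^(2/3) = 1464 K.
Isobaric step: V₃/V₂ = T₃/T₂ = 436/1464.
V₃/V₁ = (V₂/V₁)(V₃/V₂) = 0.1626 × (436/1464) = 0.04844.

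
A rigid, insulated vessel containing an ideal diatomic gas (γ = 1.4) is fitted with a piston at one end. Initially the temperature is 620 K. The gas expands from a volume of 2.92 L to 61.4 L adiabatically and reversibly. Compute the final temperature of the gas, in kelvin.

Adiabatic: T₁V₁^(γ−1) = T₂V₂^(γ−1) ⇒ T₂ = T₁ (V₁/V₂)^(γ−1).
T₂ = 620 × (2.92/61.4)^(0.4) = 183.3 K.

T₂ ≈ 183 K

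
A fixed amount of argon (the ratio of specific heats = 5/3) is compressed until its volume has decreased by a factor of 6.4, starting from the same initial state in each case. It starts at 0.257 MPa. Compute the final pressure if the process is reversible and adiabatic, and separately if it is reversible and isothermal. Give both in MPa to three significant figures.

adiabatic: 5.67 MPa; isothermal: 1.64 MPa

Isothermal: P₂ = P₁(V₁/V₂) = 0.257×6.4 = 1.645 MPa.
Adiabatic: P₂ = P₁(V₁/V₂)^γ = 0.257×6.4^(5/3) = 5.67 MPa.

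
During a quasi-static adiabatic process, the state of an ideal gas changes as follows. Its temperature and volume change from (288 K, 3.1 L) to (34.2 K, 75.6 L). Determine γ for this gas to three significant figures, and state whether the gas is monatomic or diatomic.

TV^(γ−1) = const ⇒ γ − 1 = ln(T₂/T₁) / ln(V₁/V₂).
γ = 1 + ln(34.2/288) / ln(3.1/75.6) = 1.667.
γ ≈ 1.67 is close to 5/3, so the gas is monatomic.

γ ≈ 1.67; monatomic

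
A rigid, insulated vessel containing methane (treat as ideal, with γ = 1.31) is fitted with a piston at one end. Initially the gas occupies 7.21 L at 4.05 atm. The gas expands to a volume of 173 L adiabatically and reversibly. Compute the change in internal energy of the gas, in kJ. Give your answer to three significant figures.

ΔU ≈ -5.98 kJ

P₂ = P₁(V₁/V₂)^γ = 4.05×(7.21/173)^(1.31) = 0.06302 atm.
For a reversible adiabat, W_by_gas = (P₁V₁ − P₂V₂)/(γ−1).
W_by = (410400×0.00721 − 6386×0.173) / (0.31) = 5981 J.
Q = 0 ⇒ ΔU = −W_by = -5981 J.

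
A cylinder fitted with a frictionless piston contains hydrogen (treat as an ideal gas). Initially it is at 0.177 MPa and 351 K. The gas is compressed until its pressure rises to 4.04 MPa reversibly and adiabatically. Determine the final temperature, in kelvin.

T₂ ≈ 858 K

Along an adiabat T P^((1−γ)/γ) is constant, so T₂ = T₁ (P₂/P₁)^((γ−1)/γ).
For a diatomic ideal gas γ = 7/5, so (γ−1)/γ = 2/7.
T₂ = 351 × (4.04/0.177)^(2/7) = 857.9 K.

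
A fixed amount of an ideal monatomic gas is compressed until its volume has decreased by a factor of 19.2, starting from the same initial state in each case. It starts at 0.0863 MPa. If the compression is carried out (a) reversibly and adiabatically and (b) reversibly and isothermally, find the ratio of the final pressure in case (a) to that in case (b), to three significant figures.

For a monatomic ideal gas γ = 5/3.
Isothermal: P_b = P₁(V₁/V₂) = 0.0863×19.2.
Adiabatic: P_a = P₁(V₁/V₂)^γ = 0.0863×19.2^(5/3).
P_a/P_b = (V₁/V₂)^(γ−1) = 19.2^(2/3) = 7.17.

P_adiabatic / P_isothermal ≈ 7.17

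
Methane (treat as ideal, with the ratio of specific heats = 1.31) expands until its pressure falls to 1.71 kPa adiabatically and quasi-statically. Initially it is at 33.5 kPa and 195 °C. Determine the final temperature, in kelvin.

T₂ ≈ 232 K

Adiabatic: T₂/T₁ = (P₂/P₁)^((γ−1)/γ).
T₁ = 195 °C = 468.1 K.
T₂ = 468.1 × (1.71/33.5)^(0.237) = 231.5 K.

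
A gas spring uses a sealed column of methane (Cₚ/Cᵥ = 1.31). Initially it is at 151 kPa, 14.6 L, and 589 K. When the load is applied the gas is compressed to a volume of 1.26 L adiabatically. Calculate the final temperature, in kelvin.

Adiabatic: T₁V₁^(γ−1) = T₂V₂^(γ−1) ⇒ T₂ = T₁ (V₁/V₂)^(γ−1).
T₂ = 589 × (14.6/1.26)^(0.31) = 1259 K.

T₂ ≈ 1260 K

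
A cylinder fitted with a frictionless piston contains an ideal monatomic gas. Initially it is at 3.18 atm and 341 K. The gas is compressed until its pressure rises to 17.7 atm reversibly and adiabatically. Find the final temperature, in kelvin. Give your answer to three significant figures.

T₂ ≈ 678 K

Adiabatic: T₂/T₁ = (P₂/P₁)^((γ−1)/γ).
For a monatomic ideal gas γ = 5/3, so (γ−1)/γ = 2/5.
T₂ = 341 × (17.7/3.18)^(2/5) = 677.6 K.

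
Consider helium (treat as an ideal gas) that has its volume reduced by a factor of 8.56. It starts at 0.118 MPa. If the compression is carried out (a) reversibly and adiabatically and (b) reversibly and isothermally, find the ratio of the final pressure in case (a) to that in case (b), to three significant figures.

For a monatomic ideal gas γ = 5/3.
Isothermal: P_b = P₁(V₁/V₂) = 0.118×8.56.
Adiabatic: P_a = P₁(V₁/V₂)^γ = 0.118×8.56^(5/3).
P_a/P_b = (V₁/V₂)^(γ−1) = 8.56^(2/3) = 4.185.

P_adiabatic / P_isothermal ≈ 4.18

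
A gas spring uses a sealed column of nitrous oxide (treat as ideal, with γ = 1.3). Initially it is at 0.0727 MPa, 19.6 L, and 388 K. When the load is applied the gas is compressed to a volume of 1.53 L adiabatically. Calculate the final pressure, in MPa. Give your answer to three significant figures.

Since PV^γ is constant along a reversible adiabat, P₂ = P₁ (V₁/V₂)^γ.
P₂ = 0.0727 × (19.6/1.53)^(1.3) = 2.002 MPa.

P₂ ≈ 2.00 MPa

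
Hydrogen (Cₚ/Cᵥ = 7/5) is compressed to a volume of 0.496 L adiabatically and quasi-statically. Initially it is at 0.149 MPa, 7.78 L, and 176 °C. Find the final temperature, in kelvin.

For a reversible adiabat TV^(γ−1) is constant, so T₂ = T₁ (V₁/V₂)^(γ−1).
T₁ = 176 °C = 449.1 K.
T₂ = 449.1 × (7.78/0.496)^(2/5) = 1351 K.

T₂ ≈ 1350 K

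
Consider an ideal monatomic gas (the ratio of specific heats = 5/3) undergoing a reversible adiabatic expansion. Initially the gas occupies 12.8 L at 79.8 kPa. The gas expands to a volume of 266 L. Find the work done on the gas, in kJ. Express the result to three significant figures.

P₂ = P₁(V₁/V₂)^γ = 79.8×(12.8/266)^(5/3) = 0.508 kPa.
For a reversible adiabat, W_by_gas = (P₁V₁ − P₂V₂)/(γ−1).
W_by = (79800×0.0128 − 508×0.266) / (2/3) = 1329 J.
W_on_gas = −W_by = -1329 J.

W ≈ -1.33 kJ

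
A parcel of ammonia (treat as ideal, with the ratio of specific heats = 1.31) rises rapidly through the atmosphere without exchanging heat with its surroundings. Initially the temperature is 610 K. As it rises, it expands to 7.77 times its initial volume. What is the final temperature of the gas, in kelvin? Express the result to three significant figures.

Adiabatic: T₁V₁^(γ−1) = T₂V₂^(γ−1) ⇒ T₂ = T₁ (V₁/V₂)^(γ−1).
T₂ = 610 × (1/7.77)^(0.31) = 323.1 K.

T₂ ≈ 323 K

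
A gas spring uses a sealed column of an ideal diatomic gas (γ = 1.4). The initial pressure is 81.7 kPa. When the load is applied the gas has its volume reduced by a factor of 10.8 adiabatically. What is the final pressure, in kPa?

P₂ ≈ 2290 kPa

Since PV^γ is constant along a reversible adiabat, P₂ = P₁ (V₁/V₂)^γ.
P₂ = 81.7 × 10.8^(1.4) = 2286 kPa.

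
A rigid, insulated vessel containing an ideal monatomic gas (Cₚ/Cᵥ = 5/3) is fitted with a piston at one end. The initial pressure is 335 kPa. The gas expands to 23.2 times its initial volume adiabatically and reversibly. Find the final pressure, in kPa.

Adiabatic: P₁V₁^γ = P₂V₂^γ ⇒ P₂ = P₁ (V₁/V₂)^γ.
P₂ = 335 × (1/23.2)^(5/3) = 1.775 kPa.

P₂ ≈ 1.78 kPa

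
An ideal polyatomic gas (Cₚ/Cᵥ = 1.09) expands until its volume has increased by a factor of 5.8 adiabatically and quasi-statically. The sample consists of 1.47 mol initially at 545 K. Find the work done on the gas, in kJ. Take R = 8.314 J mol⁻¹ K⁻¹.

W ≈ -10.8 kJ

For a reversible adiabat TV^(γ−1) is constant, so T₂ = T₁ (V₁/V₂)^(γ−1).
T₂ = 545 × (1/5.8)^(0.09) = 465.3 K.
Q = 0, so ΔU = W_on_gas = nCᵥΔT with Cᵥ = R/(γ−1) = 92.38 J/(mol·K).
ΔU = 1.47 × 92.38 × (465.3 − 545) = -10830 J.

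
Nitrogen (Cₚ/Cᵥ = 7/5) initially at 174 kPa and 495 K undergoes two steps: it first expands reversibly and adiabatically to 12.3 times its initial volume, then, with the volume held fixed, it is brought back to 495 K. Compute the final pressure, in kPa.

Adiabatic step (PV^γ = const): P₂ = 174×(1/12.3)^(7/5) = 5.184 kPa; T₂ = 495×(1/12.3)^(2/5) = 181.4 K.
Isochoric: P₃ = P₂(T₃/T₂) = 5.184 × (495/181.4) = 14.15 kPa.

P₃ ≈ 14.1 kPa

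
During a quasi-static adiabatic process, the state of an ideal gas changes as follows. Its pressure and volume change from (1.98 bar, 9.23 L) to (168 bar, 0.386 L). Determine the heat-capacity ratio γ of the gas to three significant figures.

γ ≈ 1.40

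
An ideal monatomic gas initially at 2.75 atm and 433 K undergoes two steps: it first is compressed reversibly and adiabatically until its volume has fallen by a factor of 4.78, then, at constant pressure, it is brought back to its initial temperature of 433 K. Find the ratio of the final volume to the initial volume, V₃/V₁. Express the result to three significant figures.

V₃/V₁ ≈ 0.0737

For a monatomic ideal gas γ = 5/3.
Adiabatic step: V₂/V₁ = 0.2092; T₂ = T₁·4.78^(2/3) = 1229 K.
Isobaric step: V₃/V₂ = T₃/T₂ = 433/1229.
V₃/V₁ = (V₂/V₁)(V₃/V₂) = 0.2092 × (433/1229) = 0.07373.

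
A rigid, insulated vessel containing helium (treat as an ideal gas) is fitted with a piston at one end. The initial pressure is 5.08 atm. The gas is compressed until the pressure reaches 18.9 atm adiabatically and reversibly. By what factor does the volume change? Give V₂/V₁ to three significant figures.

V₂/V₁ ≈ 0.455

From PV^γ = const, V₂/V₁ = (P₁/P₂)^(1/γ).
For a monatomic ideal gas γ = 5/3.
V₂/V₁ = (5.08/18.9)^(3/5) = 0.4546.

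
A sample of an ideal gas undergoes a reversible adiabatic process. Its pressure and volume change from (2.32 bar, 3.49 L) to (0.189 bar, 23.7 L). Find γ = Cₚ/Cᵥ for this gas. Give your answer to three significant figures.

PV^γ = const ⇒ γ = ln(P₂/P₁) / ln(V₁/V₂).
γ = ln(0.189/2.32) / ln(3.49/23.7) = 1.309.

γ ≈ 1.31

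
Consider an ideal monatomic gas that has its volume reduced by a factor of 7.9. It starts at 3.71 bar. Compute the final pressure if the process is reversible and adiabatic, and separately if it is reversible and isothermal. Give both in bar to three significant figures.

adiabatic: 116 bar; isothermal: 29.3 bar

For a monatomic ideal gas γ = 5/3.
Isothermal: P₂ = P₁(V₁/V₂) = 3.71×7.9 = 29.31 bar.
Adiabatic: P₂ = P₁(V₁/V₂)^γ = 3.71×7.9^(5/3) = 116.3 bar.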